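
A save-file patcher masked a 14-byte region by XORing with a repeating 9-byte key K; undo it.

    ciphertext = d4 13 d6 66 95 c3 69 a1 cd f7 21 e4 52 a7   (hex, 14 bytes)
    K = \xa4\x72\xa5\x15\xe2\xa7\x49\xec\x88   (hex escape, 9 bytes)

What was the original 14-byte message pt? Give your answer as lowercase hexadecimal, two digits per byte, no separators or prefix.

706173737764204d455353414745

The 9-byte key repeats, so the effective keystream is a4 72 a5 15 e2 a7 49 ec 88 a4 72 a5 15 e2.
byte 0: d4 XOR a4 = 70
byte 1: 13 XOR 72 = 61
byte 2: d6 XOR a5 = 73
byte 3: 66 XOR 15 = 73
byte 4: 95 XOR e2 = 77
byte 5: c3 XOR a7 = 64
byte 6: 69 XOR 49 = 20
byte 7: a1 XOR ec = 4d
byte 8: cd XOR 88 = 45
byte 9: f7 XOR a4 = 53
byte 10: 21 XOR 72 = 53
byte 11: e4 XOR a5 = 41
byte 12: 52 XOR 15 = 47
byte 13: a7 XOR e2 = 45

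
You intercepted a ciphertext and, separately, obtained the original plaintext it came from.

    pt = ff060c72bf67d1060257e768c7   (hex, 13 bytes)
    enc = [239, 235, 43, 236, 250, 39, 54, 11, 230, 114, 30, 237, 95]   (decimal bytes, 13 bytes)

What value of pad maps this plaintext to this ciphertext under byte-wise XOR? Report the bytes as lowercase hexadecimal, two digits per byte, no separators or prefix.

10ed279e4540e70de425f98598

Since enc = pt ⊕ pad, XORing both sides with pt gives pad = pt ⊕ enc.
byte 0: ff ^ ef = 10
byte 1: 06 ^ eb = ed
byte 2: 0c ^ 2b = 27
byte 3: 72 ^ ec = 9e
byte 4: bf ^ fa = 45
byte 5: 67 ^ 27 = 40
byte 6: d1 ^ 36 = e7
byte 7: 06 ^ 0b = 0d
byte 8: 02 ^ e6 = e4
byte 9: 57 ^ 72 = 25
byte 10: e7 ^ 1e = f9
byte 11: 68 ^ ed = 85
byte 12: c7 ^ 5f = 98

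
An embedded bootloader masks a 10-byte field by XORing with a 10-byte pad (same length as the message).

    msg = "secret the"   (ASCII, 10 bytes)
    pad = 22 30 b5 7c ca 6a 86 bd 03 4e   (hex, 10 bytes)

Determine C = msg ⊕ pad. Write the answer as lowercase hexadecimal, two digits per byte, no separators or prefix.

5155d60eaf1ea6c96b2b

XOR is its own inverse, so applying the key byte-wise gives the result directly.
byte 0: 73 ^ 22 = 51
byte 1: 65 ^ 30 = 55
byte 2: 63 ^ b5 = d6
byte 3: 72 ^ 7c = 0e
byte 4: 65 ^ ca = af
byte 5: 74 ^ 6a = 1e
byte 6: 20 ^ 86 = a6
byte 7: 74 ^ bd = c9
byte 8: 68 ^ 03 = 6b
byte 9: 65 ^ 4e = 2b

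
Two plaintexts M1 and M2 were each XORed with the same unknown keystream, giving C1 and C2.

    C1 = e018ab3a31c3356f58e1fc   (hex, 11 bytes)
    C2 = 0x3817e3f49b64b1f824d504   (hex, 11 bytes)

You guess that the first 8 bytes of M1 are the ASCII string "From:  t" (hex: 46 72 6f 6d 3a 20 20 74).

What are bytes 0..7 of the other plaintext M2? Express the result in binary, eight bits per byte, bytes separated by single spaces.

10011110 01111101 00100111 10100011 10010000 10000111 10100100 11100011

First, C1 ⊕ C2 = (M1 ⊕ K) ⊕ (M2 ⊕ K) = M1 ⊕ M2, so the key drops out. Then M2 = (M1 ⊕ M2) ⊕ M1 over the first 8 bytes.
byte 0: (e0 XOR 38) XOR 46 = d8 XOR 46 = 9e
byte 1: (18 XOR 17) XOR 72 = 0f XOR 72 = 7d
byte 2: (ab XOR e3) XOR 6f = 48 XOR 6f = 27
byte 3: (3a XOR f4) XOR 6d = ce XOR 6d = a3
byte 4: (31 XOR 9b) XOR 3a = aa XOR 3a = 90
byte 5: (c3 XOR 64) XOR 20 = a7 XOR 20 = 87
byte 6: (35 XOR b1) XOR 20 = 84 XOR 20 = a4
byte 7: (6f XOR f8) XOR 74 = 97 XOR 74 = e3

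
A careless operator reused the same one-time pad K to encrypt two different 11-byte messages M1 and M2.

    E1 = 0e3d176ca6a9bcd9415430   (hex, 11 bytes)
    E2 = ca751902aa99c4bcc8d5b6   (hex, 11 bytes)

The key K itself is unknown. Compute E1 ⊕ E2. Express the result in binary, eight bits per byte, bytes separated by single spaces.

E1 ⊕ E2 = (M1 ⊕ K) ⊕ (M2 ⊕ K) = M1 ⊕ M2 — the shared key cancels under XOR.
0e XOR ca = c4
3d XOR 75 = 48
17 XOR 19 = 0e
6c XOR 02 = 6e
a6 XOR aa = 0c
a9 XOR 99 = 30
bc XOR c4 = 78
d9 XOR bc = 65
41 XOR c8 = 89
54 XOR d5 = 81
30 XOR b6 = 86

11000100 01001000 00001110 01101110 00001100 00110000 01111000 01100101 10001001 10000001 10000110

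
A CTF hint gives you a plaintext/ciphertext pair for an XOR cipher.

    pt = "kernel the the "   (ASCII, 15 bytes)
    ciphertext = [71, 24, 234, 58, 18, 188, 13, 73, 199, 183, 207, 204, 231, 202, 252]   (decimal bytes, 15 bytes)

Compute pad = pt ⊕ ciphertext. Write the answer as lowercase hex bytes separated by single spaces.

2c 7d 98 54 77 d0 2d 3d af d2 ef b8 8f af dc

Since ciphertext = pt ⊕ pad, XORing both sides with pt gives pad = pt ⊕ ciphertext.
byte 0: 6b ^ 47 = 2c
byte 1: 65 ^ 18 = 7d
byte 2: 72 ^ ea = 98
byte 3: 6e ^ 3a = 54
byte 4: 65 ^ 12 = 77
byte 5: 6c ^ bc = d0
byte 6: 20 ^ 0d = 2d
byte 7: 74 ^ 49 = 3d
byte 8: 68 ^ c7 = af
byte 9: 65 ^ b7 = d2
byte 10: 20 ^ cf = ef
byte 11: 74 ^ cc = b8
byte 12: 68 ^ e7 = 8f
byte 13: 65 ^ ca = af
byte 14: 20 ^ fc = dc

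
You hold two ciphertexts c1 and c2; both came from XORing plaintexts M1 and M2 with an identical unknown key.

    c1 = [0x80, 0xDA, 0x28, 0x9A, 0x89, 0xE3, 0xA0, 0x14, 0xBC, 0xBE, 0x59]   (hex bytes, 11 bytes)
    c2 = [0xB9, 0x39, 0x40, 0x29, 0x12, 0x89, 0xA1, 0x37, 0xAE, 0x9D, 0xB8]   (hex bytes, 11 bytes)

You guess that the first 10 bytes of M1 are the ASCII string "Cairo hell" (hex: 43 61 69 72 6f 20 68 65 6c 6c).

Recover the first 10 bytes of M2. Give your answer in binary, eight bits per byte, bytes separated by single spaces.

First, c1 ⊕ c2 = (M1 ⊕ K) ⊕ (M2 ⊕ K) = M1 ⊕ M2, so the key drops out. Then M2 = (M1 ⊕ M2) ⊕ M1 over the first 10 bytes.
byte 0: (80 ^ b9) ^ 43 = 39 ^ 43 = 7a
byte 1: (da ^ 39) ^ 61 = e3 ^ 61 = 82
byte 2: (28 ^ 40) ^ 69 = 68 ^ 69 = 01
byte 3: (9a ^ 29) ^ 72 = b3 ^ 72 = c1
byte 4: (89 ^ 12) ^ 6f = 9b ^ 6f = f4
byte 5: (e3 ^ 89) ^ 20 = 6a ^ 20 = 4a
byte 6: (a0 ^ a1) ^ 68 = 01 ^ 68 = 69
byte 7: (14 ^ 37) ^ 65 = 23 ^ 65 = 46
byte 8: (bc ^ ae) ^ 6c = 12 ^ 6c = 7e
byte 9: (be ^ 9d) ^ 6c = 23 ^ 6c = 4f

01111010 10000010 00000001 11000001 11110100 01001010 01101001 01000110 01111110 01001111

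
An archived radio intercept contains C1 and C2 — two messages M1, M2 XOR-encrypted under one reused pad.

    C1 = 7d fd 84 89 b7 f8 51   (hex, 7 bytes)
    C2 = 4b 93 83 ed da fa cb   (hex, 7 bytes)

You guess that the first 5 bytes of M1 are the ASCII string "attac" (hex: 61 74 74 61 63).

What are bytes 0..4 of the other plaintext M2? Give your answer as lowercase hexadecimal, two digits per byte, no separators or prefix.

571a73050e

First, C1 ⊕ C2 = (M1 ⊕ K) ⊕ (M2 ⊕ K) = M1 ⊕ M2, so the key drops out. Then M2 = (M1 ⊕ M2) ⊕ M1 over the first 5 bytes.
byte 0: (7d xor 4b) xor 61 = 36 xor 61 = 57
byte 1: (fd xor 93) xor 74 = 6e xor 74 = 1a
byte 2: (84 xor 83) xor 74 = 07 xor 74 = 73
byte 3: (89 xor ed) xor 61 = 64 xor 61 = 05
byte 4: (b7 xor da) xor 63 = 6d xor 63 = 0e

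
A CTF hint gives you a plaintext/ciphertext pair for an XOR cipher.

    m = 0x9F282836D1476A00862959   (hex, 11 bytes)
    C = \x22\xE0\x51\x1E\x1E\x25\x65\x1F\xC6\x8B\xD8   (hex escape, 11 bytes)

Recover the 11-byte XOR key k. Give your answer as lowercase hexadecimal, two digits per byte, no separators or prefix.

bdc87928cf620f1f40a281

Since C = m ⊕ k, XORing both sides with m gives k = m ⊕ C.
byte 0: 159 ⊕  34 = 189
byte 1:  40 ⊕ 224 = 200
byte 2:  40 ⊕  81 = 121
byte 3:  54 ⊕  30 =  40
byte 4: 209 ⊕  30 = 207
byte 5:  71 ⊕  37 =  98
byte 6: 106 ⊕ 101 =  15
byte 7:   0 ⊕  31 =  31
byte 8: 134 ⊕ 198 =  64
byte 9:  41 ⊕ 139 = 162
byte 10:  89 ⊕ 216 = 129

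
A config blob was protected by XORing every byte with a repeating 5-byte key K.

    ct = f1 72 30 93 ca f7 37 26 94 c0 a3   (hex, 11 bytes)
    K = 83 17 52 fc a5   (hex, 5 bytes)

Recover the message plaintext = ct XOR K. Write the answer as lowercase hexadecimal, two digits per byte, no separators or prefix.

7265626f6f742074686520

The 5-byte key repeats, so the effective keystream is 83 17 52 fc a5 83 17 52 fc a5 83.
byte 0: f1 ^ 83 = 72
byte 1: 72 ^ 17 = 65
byte 2: 30 ^ 52 = 62
byte 3: 93 ^ fc = 6f
byte 4: ca ^ a5 = 6f
byte 5: f7 ^ 83 = 74
byte 6: 37 ^ 17 = 20
byte 7: 26 ^ 52 = 74
byte 8: 94 ^ fc = 68
byte 9: c0 ^ a5 = 65
byte 10: a3 ^ 83 = 20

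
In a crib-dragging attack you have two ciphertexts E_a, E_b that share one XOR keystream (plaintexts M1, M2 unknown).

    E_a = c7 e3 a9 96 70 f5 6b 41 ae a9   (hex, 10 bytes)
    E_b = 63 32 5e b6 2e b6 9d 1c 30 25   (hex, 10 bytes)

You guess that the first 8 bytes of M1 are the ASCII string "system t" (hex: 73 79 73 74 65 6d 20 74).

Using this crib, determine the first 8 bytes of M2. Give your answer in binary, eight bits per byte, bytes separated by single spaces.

11010111 10101000 10000100 01010100 00111011 00101110 11010110 00101001

First, E_a ⊕ E_b = (M1 ⊕ K) ⊕ (M2 ⊕ K) = M1 ⊕ M2, so the key drops out. Then M2 = (M1 ⊕ M2) ⊕ M1 over the first 8 bytes.
byte 0: (c7 ^ 63) ^ 73 = a4 ^ 73 = d7
byte 1: (e3 ^ 32) ^ 79 = d1 ^ 79 = a8
byte 2: (a9 ^ 5e) ^ 73 = f7 ^ 73 = 84
byte 3: (96 ^ b6) ^ 74 = 20 ^ 74 = 54
byte 4: (70 ^ 2e) ^ 65 = 5e ^ 65 = 3b
byte 5: (f5 ^ b6) ^ 6d = 43 ^ 6d = 2e
byte 6: (6b ^ 9d) ^ 20 = f6 ^ 20 = d6
byte 7: (41 ^ 1c) ^ 74 = 5d ^ 74 = 29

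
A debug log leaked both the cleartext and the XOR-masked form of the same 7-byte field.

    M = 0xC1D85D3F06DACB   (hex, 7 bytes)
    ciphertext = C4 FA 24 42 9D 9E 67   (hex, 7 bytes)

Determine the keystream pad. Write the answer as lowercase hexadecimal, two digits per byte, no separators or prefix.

Since ciphertext = M ⊕ pad, XORing both sides with M gives pad = M ⊕ ciphertext.
byte 0: 11000001 xor 11000100 = 00000101
byte 1: 11011000 xor 11111010 = 00100010
byte 2: 01011101 xor 00100100 = 01111001
byte 3: 00111111 xor 01000010 = 01111101
byte 4: 00000110 xor 10011101 = 10011011
byte 5: 11011010 xor 10011110 = 01000100
byte 6: 11001011 xor 01100111 = 10101100

0522797d9b44ac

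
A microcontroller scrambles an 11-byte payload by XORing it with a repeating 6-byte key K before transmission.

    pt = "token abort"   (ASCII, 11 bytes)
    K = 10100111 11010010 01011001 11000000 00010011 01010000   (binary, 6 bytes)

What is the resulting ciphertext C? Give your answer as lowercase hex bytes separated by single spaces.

d3 bd 32 a5 7d 70 c6 b0 36 b2 67

The 6-byte key repeats, so the effective keystream is a7 d2 59 c0 13 50 a7 d2 59 c0 13.
byte 0: 116 XOR 167 = 211
byte 1: 111 XOR 210 = 189
byte 2: 107 XOR  89 =  50
byte 3: 101 XOR 192 = 165
byte 4: 110 XOR  19 = 125
byte 5:  32 XOR  80 = 112
byte 6:  97 XOR 167 = 198
byte 7:  98 XOR 210 = 176
byte 8: 111 XOR  89 =  54
byte 9: 114 XOR 192 = 178
byte 10: 116 XOR  19 = 103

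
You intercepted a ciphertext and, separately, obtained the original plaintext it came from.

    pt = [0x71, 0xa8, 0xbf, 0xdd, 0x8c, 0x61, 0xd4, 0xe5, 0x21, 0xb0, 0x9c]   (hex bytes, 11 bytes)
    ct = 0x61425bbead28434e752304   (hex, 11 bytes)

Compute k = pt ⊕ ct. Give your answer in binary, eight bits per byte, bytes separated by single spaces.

Since ct = pt ⊕ k, XORing both sides with pt gives k = pt ⊕ ct.
byte 0: 71 XOR 61 = 10
byte 1: a8 XOR 42 = ea
byte 2: bf XOR 5b = e4
byte 3: dd XOR be = 63
byte 4: 8c XOR ad = 21
byte 5: 61 XOR 28 = 49
byte 6: d4 XOR 43 = 97
byte 7: e5 XOR 4e = ab
byte 8: 21 XOR 75 = 54
byte 9: b0 XOR 23 = 93
byte 10: 9c XOR 04 = 98

00010000 11101010 11100100 01100011 00100001 01001001 10010111 10101011 01010100 10010011 10011000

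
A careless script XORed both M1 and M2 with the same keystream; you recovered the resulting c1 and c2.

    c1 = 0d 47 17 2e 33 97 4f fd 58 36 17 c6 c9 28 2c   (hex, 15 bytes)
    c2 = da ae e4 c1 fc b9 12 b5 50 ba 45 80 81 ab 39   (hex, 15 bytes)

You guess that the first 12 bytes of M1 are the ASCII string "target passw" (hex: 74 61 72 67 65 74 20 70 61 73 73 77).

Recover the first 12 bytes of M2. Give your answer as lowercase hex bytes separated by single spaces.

First, c1 ⊕ c2 = (M1 ⊕ K) ⊕ (M2 ⊕ K) = M1 ⊕ M2, so the key drops out. Then M2 = (M1 ⊕ M2) ⊕ M1 over the first 12 bytes.
byte 0: (0d ⊕ da) ⊕ 74 = d7 ⊕ 74 = a3
byte 1: (47 ⊕ ae) ⊕ 61 = e9 ⊕ 61 = 88
byte 2: (17 ⊕ e4) ⊕ 72 = f3 ⊕ 72 = 81
byte 3: (2e ⊕ c1) ⊕ 67 = ef ⊕ 67 = 88
byte 4: (33 ⊕ fc) ⊕ 65 = cf ⊕ 65 = aa
byte 5: (97 ⊕ b9) ⊕ 74 = 2e ⊕ 74 = 5a
byte 6: (4f ⊕ 12) ⊕ 20 = 5d ⊕ 20 = 7d
byte 7: (fd ⊕ b5) ⊕ 70 = 48 ⊕ 70 = 38
byte 8: (58 ⊕ 50) ⊕ 61 = 08 ⊕ 61 = 69
byte 9: (36 ⊕ ba) ⊕ 73 = 8c ⊕ 73 = ff
byte 10: (17 ⊕ 45) ⊕ 73 = 52 ⊕ 73 = 21
byte 11: (c6 ⊕ 80) ⊕ 77 = 46 ⊕ 77 = 31

a3 88 81 88 aa 5a 7d 38 69 ff 21 31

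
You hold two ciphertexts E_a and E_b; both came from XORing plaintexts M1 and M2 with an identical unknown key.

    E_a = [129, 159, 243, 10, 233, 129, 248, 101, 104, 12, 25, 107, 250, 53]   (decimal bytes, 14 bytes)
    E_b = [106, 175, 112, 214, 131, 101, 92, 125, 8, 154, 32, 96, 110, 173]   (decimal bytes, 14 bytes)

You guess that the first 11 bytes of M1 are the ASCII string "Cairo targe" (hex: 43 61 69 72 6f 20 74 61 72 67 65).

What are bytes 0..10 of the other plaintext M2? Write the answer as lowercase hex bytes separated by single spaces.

First, E_a ⊕ E_b = (M1 ⊕ K) ⊕ (M2 ⊕ K) = M1 ⊕ M2, so the key drops out. Then M2 = (M1 ⊕ M2) ⊕ M1 over the first 11 bytes.
byte 0: (81 xor 6a) xor 43 = eb xor 43 = a8
byte 1: (9f xor af) xor 61 = 30 xor 61 = 51
byte 2: (f3 xor 70) xor 69 = 83 xor 69 = ea
byte 3: (0a xor d6) xor 72 = dc xor 72 = ae
byte 4: (e9 xor 83) xor 6f = 6a xor 6f = 05
byte 5: (81 xor 65) xor 20 = e4 xor 20 = c4
byte 6: (f8 xor 5c) xor 74 = a4 xor 74 = d0
byte 7: (65 xor 7d) xor 61 = 18 xor 61 = 79
byte 8: (68 xor 08) xor 72 = 60 xor 72 = 12
byte 9: (0c xor 9a) xor 67 = 96 xor 67 = f1
byte 10: (19 xor 20) xor 65 = 39 xor 65 = 5c

a8 51 ea ae 05 c4 d0 79 12 f1 5c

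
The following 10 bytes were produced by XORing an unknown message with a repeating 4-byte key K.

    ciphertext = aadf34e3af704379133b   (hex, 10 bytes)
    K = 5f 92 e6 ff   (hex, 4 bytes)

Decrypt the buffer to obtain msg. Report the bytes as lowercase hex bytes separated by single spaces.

The 4-byte key repeats, so the effective keystream is 5f 92 e6 ff 5f 92 e6 ff 5f 92.
byte 0: 10101010 ⊕ 01011111 = 11110101
byte 1: 11011111 ⊕ 10010010 = 01001101
byte 2: 00110100 ⊕ 11100110 = 11010010
byte 3: 11100011 ⊕ 11111111 = 00011100
byte 4: 10101111 ⊕ 01011111 = 11110000
byte 5: 01110000 ⊕ 10010010 = 11100010
byte 6: 01000011 ⊕ 11100110 = 10100101
byte 7: 01111001 ⊕ 11111111 = 10000110
byte 8: 00010011 ⊕ 01011111 = 01001100
byte 9: 00111011 ⊕ 10010010 = 10101001

f5 4d d2 1c f0 e2 a5 86 4c a9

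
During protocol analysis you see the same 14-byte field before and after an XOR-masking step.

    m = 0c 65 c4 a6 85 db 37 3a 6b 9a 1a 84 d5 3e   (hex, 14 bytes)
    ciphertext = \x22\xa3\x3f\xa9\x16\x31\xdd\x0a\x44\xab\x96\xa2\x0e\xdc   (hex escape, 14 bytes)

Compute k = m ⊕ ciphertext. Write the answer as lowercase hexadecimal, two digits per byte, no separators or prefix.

Since ciphertext = m ⊕ k, XORing both sides with m gives k = m ⊕ ciphertext.
0c ⊕ 22 = 2e
65 ⊕ a3 = c6
c4 ⊕ 3f = fb
a6 ⊕ a9 = 0f
85 ⊕ 16 = 93
db ⊕ 31 = ea
37 ⊕ dd = ea
3a ⊕ 0a = 30
6b ⊕ 44 = 2f
9a ⊕ ab = 31
1a ⊕ 96 = 8c
84 ⊕ a2 = 26
d5 ⊕ 0e = db
3e ⊕ dc = e2

2ec6fb0f93eaea302f318c26dbe2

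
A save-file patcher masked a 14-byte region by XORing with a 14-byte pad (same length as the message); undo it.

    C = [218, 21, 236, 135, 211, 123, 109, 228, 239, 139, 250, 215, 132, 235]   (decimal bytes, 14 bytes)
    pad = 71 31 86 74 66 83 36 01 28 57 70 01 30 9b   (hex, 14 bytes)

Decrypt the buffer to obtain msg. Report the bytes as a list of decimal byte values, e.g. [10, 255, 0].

[171, 36, 106, 243, 181, 248, 91, 229, 199, 220, 138, 214, 180, 112]

da xor 71 = ab
15 xor 31 = 24
ec xor 86 = 6a
87 xor 74 = f3
d3 xor 66 = b5
7b xor 83 = f8
6d xor 36 = 5b
e4 xor 01 = e5
ef xor 28 = c7
8b xor 57 = dc
fa xor 70 = 8a
d7 xor 01 = d6
84 xor 30 = b4
eb xor 9b = 70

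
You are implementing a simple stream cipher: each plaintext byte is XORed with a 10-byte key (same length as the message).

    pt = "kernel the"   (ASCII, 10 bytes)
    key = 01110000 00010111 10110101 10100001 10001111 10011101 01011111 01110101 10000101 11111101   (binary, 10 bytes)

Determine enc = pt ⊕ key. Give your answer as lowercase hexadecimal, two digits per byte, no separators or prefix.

1b72c7cfeaf17f01ed98

01101011 ^ 01110000 = 00011011
01100101 ^ 00010111 = 01110010
01110010 ^ 10110101 = 11000111
01101110 ^ 10100001 = 11001111
01100101 ^ 10001111 = 11101010
01101100 ^ 10011101 = 11110001
00100000 ^ 01011111 = 01111111
01110100 ^ 01110101 = 00000001
01101000 ^ 10000101 = 11101101
01100101 ^ 11111101 = 10011000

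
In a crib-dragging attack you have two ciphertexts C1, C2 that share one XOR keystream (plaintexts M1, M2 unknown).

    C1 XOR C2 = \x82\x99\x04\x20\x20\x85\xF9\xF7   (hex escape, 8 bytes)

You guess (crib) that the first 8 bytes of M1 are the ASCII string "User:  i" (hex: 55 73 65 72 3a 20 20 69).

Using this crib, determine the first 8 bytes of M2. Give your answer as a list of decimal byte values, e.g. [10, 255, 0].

[215, 234, 97, 82, 26, 165, 217, 158]

Since C1 ⊕ C2 = M1 ⊕ M2, XORing with the guessed M1 bytes yields the corresponding M2 bytes: M2 = (C1 ⊕ C2) ⊕ M1.
82 XOR 55 = d7
99 XOR 73 = ea
04 XOR 65 = 61
20 XOR 72 = 52
20 XOR 3a = 1a
85 XOR 20 = a5
f9 XOR 20 = d9
f7 XOR 69 = 9e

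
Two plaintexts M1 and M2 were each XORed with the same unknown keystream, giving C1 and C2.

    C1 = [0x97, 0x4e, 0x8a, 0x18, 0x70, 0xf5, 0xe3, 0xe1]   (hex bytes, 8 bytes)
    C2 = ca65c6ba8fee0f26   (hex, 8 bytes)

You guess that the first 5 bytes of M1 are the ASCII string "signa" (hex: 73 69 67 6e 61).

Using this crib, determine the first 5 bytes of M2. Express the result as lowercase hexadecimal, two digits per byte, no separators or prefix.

2e422bcc9e

First, C1 ⊕ C2 = (M1 ⊕ K) ⊕ (M2 ⊕ K) = M1 ⊕ M2, so the key drops out. Then M2 = (M1 ⊕ M2) ⊕ M1 over the first 5 bytes.
byte 0: (97 XOR ca) XOR 73 = 5d XOR 73 = 2e
byte 1: (4e XOR 65) XOR 69 = 2b XOR 69 = 42
byte 2: (8a XOR c6) XOR 67 = 4c XOR 67 = 2b
byte 3: (18 XOR ba) XOR 6e = a2 XOR 6e = cc
byte 4: (70 XOR 8f) XOR 61 = ff XOR 61 = 9e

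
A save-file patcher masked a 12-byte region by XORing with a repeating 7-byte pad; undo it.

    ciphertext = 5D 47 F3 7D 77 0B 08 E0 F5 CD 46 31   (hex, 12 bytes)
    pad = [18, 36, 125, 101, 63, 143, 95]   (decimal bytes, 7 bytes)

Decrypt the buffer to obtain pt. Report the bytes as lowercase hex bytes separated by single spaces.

4f 63 8e 18 48 84 57 f2 d1 b0 23 0e

The 7-byte key repeats, so the effective keystream is 12 24 7d 65 3f 8f 5f 12 24 7d 65 3f.
byte 0: 5d ^ 12 = 4f
byte 1: 47 ^ 24 = 63
byte 2: f3 ^ 7d = 8e
byte 3: 7d ^ 65 = 18
byte 4: 77 ^ 3f = 48
byte 5: 0b ^ 8f = 84
byte 6: 08 ^ 5f = 57
byte 7: e0 ^ 12 = f2
byte 8: f5 ^ 24 = d1
byte 9: cd ^ 7d = b0
byte 10: 46 ^ 65 = 23
byte 11: 31 ^ 3f = 0e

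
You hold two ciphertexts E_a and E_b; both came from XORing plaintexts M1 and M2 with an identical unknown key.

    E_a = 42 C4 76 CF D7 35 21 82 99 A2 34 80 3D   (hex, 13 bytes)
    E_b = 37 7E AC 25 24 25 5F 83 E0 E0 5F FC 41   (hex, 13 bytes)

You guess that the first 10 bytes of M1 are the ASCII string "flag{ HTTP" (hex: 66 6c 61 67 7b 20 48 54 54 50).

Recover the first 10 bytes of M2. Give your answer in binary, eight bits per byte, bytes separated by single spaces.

First, E_a ⊕ E_b = (M1 ⊕ K) ⊕ (M2 ⊕ K) = M1 ⊕ M2, so the key drops out. Then M2 = (M1 ⊕ M2) ⊕ M1 over the first 10 bytes.
byte 0: (42 XOR 37) XOR 66 = 75 XOR 66 = 13
byte 1: (c4 XOR 7e) XOR 6c = ba XOR 6c = d6
byte 2: (76 XOR ac) XOR 61 = da XOR 61 = bb
byte 3: (cf XOR 25) XOR 67 = ea XOR 67 = 8d
byte 4: (d7 XOR 24) XOR 7b = f3 XOR 7b = 88
byte 5: (35 XOR 25) XOR 20 = 10 XOR 20 = 30
byte 6: (21 XOR 5f) XOR 48 = 7e XOR 48 = 36
byte 7: (82 XOR 83) XOR 54 = 01 XOR 54 = 55
byte 8: (99 XOR e0) XOR 54 = 79 XOR 54 = 2d
byte 9: (a2 XOR e0) XOR 50 = 42 XOR 50 = 12

00010011 11010110 10111011 10001101 10001000 00110000 00110110 01010101 00101101 00010010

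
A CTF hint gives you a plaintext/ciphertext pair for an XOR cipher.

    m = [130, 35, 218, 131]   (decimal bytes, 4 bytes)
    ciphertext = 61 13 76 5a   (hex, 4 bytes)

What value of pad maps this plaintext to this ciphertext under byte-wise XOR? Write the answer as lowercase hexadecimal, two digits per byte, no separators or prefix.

Since ciphertext = m ⊕ pad, XORing both sides with m gives pad = m ⊕ ciphertext.
byte 0: 82 XOR 61 = e3
byte 1: 23 XOR 13 = 30
byte 2: da XOR 76 = ac
byte 3: 83 XOR 5a = d9

e330acd9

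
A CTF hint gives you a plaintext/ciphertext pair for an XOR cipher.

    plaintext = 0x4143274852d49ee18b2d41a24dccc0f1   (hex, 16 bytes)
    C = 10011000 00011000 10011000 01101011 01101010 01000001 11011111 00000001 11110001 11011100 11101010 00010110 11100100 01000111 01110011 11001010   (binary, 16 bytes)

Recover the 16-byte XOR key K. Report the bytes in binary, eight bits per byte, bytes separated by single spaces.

11011001 01011011 10111111 00100011 00111000 10010101 01000001 11100000 01111010 11110001 10101011 10110100 10101001 10001011 10110011 00111011

Since C = plaintext ⊕ K, XORing both sides with plaintext gives K = plaintext ⊕ C.
 65 ^ 152 = 217
 67 ^  24 =  91
 39 ^ 152 = 191
 72 ^ 107 =  35
 82 ^ 106 =  56
212 ^  65 = 149
158 ^ 223 =  65
225 ^   1 = 224
139 ^ 241 = 122
 45 ^ 220 = 241
 65 ^ 234 = 171
162 ^  22 = 180
 77 ^ 228 = 169
204 ^  71 = 139
192 ^ 115 = 179
241 ^ 202 =  59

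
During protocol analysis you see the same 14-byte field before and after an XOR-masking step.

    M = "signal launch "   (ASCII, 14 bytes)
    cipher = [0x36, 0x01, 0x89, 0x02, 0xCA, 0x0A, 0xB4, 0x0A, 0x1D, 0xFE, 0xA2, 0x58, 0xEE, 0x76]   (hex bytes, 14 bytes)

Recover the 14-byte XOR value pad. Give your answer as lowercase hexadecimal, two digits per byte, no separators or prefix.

Since cipher = M ⊕ pad, XORing both sides with M gives pad = M ⊕ cipher.
73 xor 36 = 45
69 xor 01 = 68
67 xor 89 = ee
6e xor 02 = 6c
61 xor ca = ab
6c xor 0a = 66
20 xor b4 = 94
6c xor 0a = 66
61 xor 1d = 7c
75 xor fe = 8b
6e xor a2 = cc
63 xor 58 = 3b
68 xor ee = 86
20 xor 76 = 56

4568ee6cab6694667c8bcc3b8656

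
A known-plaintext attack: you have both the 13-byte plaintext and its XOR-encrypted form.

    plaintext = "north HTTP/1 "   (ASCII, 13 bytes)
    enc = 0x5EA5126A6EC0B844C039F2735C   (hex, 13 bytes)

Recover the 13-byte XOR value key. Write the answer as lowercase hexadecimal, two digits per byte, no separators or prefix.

30ca601e06e0f0109469dd427c

Since enc = plaintext ⊕ key, XORing both sides with plaintext gives key = plaintext ⊕ enc.
6e ⊕ 5e = 30
6f ⊕ a5 = ca
72 ⊕ 12 = 60
74 ⊕ 6a = 1e
68 ⊕ 6e = 06
20 ⊕ c0 = e0
48 ⊕ b8 = f0
54 ⊕ 44 = 10
54 ⊕ c0 = 94
50 ⊕ 39 = 69
2f ⊕ f2 = dd
31 ⊕ 73 = 42
20 ⊕ 5c = 7c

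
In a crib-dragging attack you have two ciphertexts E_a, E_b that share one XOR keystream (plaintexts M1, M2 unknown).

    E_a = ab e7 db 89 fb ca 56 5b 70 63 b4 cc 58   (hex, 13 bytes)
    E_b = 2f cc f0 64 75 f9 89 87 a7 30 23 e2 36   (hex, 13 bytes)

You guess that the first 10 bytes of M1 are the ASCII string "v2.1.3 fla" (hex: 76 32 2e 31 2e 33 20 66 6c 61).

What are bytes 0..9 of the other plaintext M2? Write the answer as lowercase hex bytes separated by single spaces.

First, E_a ⊕ E_b = (M1 ⊕ K) ⊕ (M2 ⊕ K) = M1 ⊕ M2, so the key drops out. Then M2 = (M1 ⊕ M2) ⊕ M1 over the first 10 bytes.
byte 0: (ab xor 2f) xor 76 = 84 xor 76 = f2
byte 1: (e7 xor cc) xor 32 = 2b xor 32 = 19
byte 2: (db xor f0) xor 2e = 2b xor 2e = 05
byte 3: (89 xor 64) xor 31 = ed xor 31 = dc
byte 4: (fb xor 75) xor 2e = 8e xor 2e = a0
byte 5: (ca xor f9) xor 33 = 33 xor 33 = 00
byte 6: (56 xor 89) xor 20 = df xor 20 = ff
byte 7: (5b xor 87) xor 66 = dc xor 66 = ba
byte 8: (70 xor a7) xor 6c = d7 xor 6c = bb
byte 9: (63 xor 30) xor 61 = 53 xor 61 = 32

f2 19 05 dc a0 00 ff ba bb 32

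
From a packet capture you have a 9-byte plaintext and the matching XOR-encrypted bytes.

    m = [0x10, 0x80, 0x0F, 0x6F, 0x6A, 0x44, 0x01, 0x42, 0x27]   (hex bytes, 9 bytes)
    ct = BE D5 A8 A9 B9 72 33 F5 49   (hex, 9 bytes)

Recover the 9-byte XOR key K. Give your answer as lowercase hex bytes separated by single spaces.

ae 55 a7 c6 d3 36 32 b7 6e

Since ct = m ⊕ K, XORing both sides with m gives K = m ⊕ ct.
byte 0:  16 ⊕ 190 = 174
byte 1: 128 ⊕ 213 =  85
byte 2:  15 ⊕ 168 = 167
byte 3: 111 ⊕ 169 = 198
byte 4: 106 ⊕ 185 = 211
byte 5:  68 ⊕ 114 =  54
byte 6:   1 ⊕  51 =  50
byte 7:  66 ⊕ 245 = 183
byte 8:  39 ⊕  73 = 110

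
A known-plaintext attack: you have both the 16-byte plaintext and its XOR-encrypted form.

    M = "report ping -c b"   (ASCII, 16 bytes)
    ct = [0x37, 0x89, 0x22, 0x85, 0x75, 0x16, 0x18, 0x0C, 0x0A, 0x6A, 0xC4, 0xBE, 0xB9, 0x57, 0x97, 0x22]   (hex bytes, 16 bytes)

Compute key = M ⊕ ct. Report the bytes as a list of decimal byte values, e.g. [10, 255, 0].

Since ct = M ⊕ key, XORing both sides with M gives key = M ⊕ ct.
72 XOR 37 = 45
65 XOR 89 = ec
70 XOR 22 = 52
6f XOR 85 = ea
72 XOR 75 = 07
74 XOR 16 = 62
20 XOR 18 = 38
70 XOR 0c = 7c
69 XOR 0a = 63
6e XOR 6a = 04
67 XOR c4 = a3
20 XOR be = 9e
2d XOR b9 = 94
63 XOR 57 = 34
20 XOR 97 = b7
62 XOR 22 = 40

[69, 236, 82, 234, 7, 98, 56, 124, 99, 4, 163, 158, 148, 52, 183, 64]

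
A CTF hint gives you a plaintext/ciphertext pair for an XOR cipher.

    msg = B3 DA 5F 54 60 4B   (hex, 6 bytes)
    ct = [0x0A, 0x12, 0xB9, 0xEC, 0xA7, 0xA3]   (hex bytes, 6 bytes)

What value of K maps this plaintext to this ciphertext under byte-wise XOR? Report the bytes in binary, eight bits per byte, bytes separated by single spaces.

Since ct = msg ⊕ K, XORing both sides with msg gives K = msg ⊕ ct.
10110011 ^ 00001010 = 10111001
11011010 ^ 00010010 = 11001000
01011111 ^ 10111001 = 11100110
01010100 ^ 11101100 = 10111000
01100000 ^ 10100111 = 11000111
01001011 ^ 10100011 = 11101000

10111001 11001000 11100110 10111000 11000111 11101000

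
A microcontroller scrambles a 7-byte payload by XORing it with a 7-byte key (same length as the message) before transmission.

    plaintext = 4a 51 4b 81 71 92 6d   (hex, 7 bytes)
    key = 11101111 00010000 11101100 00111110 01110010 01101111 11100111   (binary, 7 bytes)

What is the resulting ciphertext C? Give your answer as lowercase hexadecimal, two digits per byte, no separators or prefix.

XOR is its own inverse, so applying the key byte-wise gives the result directly.
01001010 ⊕ 11101111 = 10100101
01010001 ⊕ 00010000 = 01000001
01001011 ⊕ 11101100 = 10100111
10000001 ⊕ 00111110 = 10111111
01110001 ⊕ 01110010 = 00000011
10010010 ⊕ 01101111 = 11111101
01101101 ⊕ 11100111 = 10001010

a541a7bf03fd8a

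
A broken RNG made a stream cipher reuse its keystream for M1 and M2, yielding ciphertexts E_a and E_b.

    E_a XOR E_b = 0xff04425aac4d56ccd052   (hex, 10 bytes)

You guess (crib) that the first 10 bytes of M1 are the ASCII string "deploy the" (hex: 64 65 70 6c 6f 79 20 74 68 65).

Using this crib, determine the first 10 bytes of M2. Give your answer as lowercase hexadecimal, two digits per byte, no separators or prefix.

Since E_a ⊕ E_b = M1 ⊕ M2, XORing with the guessed M1 bytes yields the corresponding M2 bytes: M2 = (E_a ⊕ E_b) ⊕ M1.
byte 0: 11111111 XOR 01100100 = 10011011
byte 1: 00000100 XOR 01100101 = 01100001
byte 2: 01000010 XOR 01110000 = 00110010
byte 3: 01011010 XOR 01101100 = 00110110
byte 4: 10101100 XOR 01101111 = 11000011
byte 5: 01001101 XOR 01111001 = 00110100
byte 6: 01010110 XOR 00100000 = 01110110
byte 7: 11001100 XOR 01110100 = 10111000
byte 8: 11010000 XOR 01101000 = 10111000
byte 9: 01010010 XOR 01100101 = 00110111

9b613236c33476b8b837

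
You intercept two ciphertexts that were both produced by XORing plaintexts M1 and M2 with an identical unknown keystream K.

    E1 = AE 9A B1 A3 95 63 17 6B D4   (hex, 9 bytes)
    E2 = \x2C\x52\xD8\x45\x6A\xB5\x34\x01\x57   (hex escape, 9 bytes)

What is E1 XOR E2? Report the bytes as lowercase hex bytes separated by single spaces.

E1 ⊕ E2 = (M1 ⊕ K) ⊕ (M2 ⊕ K) = M1 ⊕ M2 — the shared key cancels under XOR.
ae ^ 2c = 82
9a ^ 52 = c8
b1 ^ d8 = 69
a3 ^ 45 = e6
95 ^ 6a = ff
63 ^ b5 = d6
17 ^ 34 = 23
6b ^ 01 = 6a
d4 ^ 57 = 83

82 c8 69 e6 ff d6 23 6a 83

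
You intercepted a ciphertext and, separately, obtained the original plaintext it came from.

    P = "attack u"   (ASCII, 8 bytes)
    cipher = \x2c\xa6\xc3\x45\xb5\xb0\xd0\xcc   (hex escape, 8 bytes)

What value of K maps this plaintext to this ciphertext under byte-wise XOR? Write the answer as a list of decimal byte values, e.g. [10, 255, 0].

Since cipher = P ⊕ K, XORing both sides with P gives K = P ⊕ cipher.
byte 0:  97 ^  44 =  77
byte 1: 116 ^ 166 = 210
byte 2: 116 ^ 195 = 183
byte 3:  97 ^  69 =  36
byte 4:  99 ^ 181 = 214
byte 5: 107 ^ 176 = 219
byte 6:  32 ^ 208 = 240
byte 7: 117 ^ 204 = 185

[77, 210, 183, 36, 214, 219, 240, 185]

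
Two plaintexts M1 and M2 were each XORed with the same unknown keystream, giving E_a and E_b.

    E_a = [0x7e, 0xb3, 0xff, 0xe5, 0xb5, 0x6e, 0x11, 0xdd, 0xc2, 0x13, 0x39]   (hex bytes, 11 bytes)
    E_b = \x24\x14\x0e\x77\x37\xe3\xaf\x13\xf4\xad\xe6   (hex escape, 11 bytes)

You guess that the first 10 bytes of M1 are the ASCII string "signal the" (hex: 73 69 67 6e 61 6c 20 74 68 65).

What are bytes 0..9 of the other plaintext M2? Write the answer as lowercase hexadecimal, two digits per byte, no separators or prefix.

29ce96fce3e19eba5edb

First, E_a ⊕ E_b = (M1 ⊕ K) ⊕ (M2 ⊕ K) = M1 ⊕ M2, so the key drops out. Then M2 = (M1 ⊕ M2) ⊕ M1 over the first 10 bytes.
byte 0: (7e xor 24) xor 73 = 5a xor 73 = 29
byte 1: (b3 xor 14) xor 69 = a7 xor 69 = ce
byte 2: (ff xor 0e) xor 67 = f1 xor 67 = 96
byte 3: (e5 xor 77) xor 6e = 92 xor 6e = fc
byte 4: (b5 xor 37) xor 61 = 82 xor 61 = e3
byte 5: (6e xor e3) xor 6c = 8d xor 6c = e1
byte 6: (11 xor af) xor 20 = be xor 20 = 9e
byte 7: (dd xor 13) xor 74 = ce xor 74 = ba
byte 8: (c2 xor f4) xor 68 = 36 xor 68 = 5e
byte 9: (13 xor ad) xor 65 = be xor 65 = db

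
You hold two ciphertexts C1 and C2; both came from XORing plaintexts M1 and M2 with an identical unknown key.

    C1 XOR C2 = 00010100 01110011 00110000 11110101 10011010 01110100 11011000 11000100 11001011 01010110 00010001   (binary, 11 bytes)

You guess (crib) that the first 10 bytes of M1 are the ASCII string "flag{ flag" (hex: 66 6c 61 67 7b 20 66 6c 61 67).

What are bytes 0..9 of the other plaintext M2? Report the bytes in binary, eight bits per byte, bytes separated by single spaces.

Since C1 ⊕ C2 = M1 ⊕ M2, XORing with the guessed M1 bytes yields the corresponding M2 bytes: M2 = (C1 ⊕ C2) ⊕ M1.
byte 0: 00010100 xor 01100110 = 01110010
byte 1: 01110011 xor 01101100 = 00011111
byte 2: 00110000 xor 01100001 = 01010001
byte 3: 11110101 xor 01100111 = 10010010
byte 4: 10011010 xor 01111011 = 11100001
byte 5: 01110100 xor 00100000 = 01010100
byte 6: 11011000 xor 01100110 = 10111110
byte 7: 11000100 xor 01101100 = 10101000
byte 8: 11001011 xor 01100001 = 10101010
byte 9: 01010110 xor 01100111 = 00110001

01110010 00011111 01010001 10010010 11100001 01010100 10111110 10101000 10101010 00110001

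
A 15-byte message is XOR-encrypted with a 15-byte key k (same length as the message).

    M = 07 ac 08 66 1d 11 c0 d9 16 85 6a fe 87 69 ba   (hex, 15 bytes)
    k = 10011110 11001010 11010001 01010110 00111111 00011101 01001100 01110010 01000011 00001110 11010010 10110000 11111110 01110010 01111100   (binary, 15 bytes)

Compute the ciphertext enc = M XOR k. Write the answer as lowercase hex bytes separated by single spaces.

XOR is its own inverse, so applying the key byte-wise gives the result directly.
byte 0: 07 xor 9e = 99
byte 1: ac xor ca = 66
byte 2: 08 xor d1 = d9
byte 3: 66 xor 56 = 30
byte 4: 1d xor 3f = 22
byte 5: 11 xor 1d = 0c
byte 6: c0 xor 4c = 8c
byte 7: d9 xor 72 = ab
byte 8: 16 xor 43 = 55
byte 9: 85 xor 0e = 8b
byte 10: 6a xor d2 = b8
byte 11: fe xor b0 = 4e
byte 12: 87 xor fe = 79
byte 13: 69 xor 72 = 1b
byte 14: ba xor 7c = c6

99 66 d9 30 22 0c 8c ab 55 8b b8 4e 79 1b c6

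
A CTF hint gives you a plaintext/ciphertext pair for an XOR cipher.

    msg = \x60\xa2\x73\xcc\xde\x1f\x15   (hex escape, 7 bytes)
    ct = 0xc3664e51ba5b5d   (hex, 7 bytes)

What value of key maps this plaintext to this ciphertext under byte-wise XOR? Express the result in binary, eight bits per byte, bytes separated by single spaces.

10100011 11000100 00111101 10011101 01100100 01000100 01001000

Since ct = msg ⊕ key, XORing both sides with msg gives key = msg ⊕ ct.
byte 0: 01100000 XOR 11000011 = 10100011
byte 1: 10100010 XOR 01100110 = 11000100
byte 2: 01110011 XOR 01001110 = 00111101
byte 3: 11001100 XOR 01010001 = 10011101
byte 4: 11011110 XOR 10111010 = 01100100
byte 5: 00011111 XOR 01011011 = 01000100
byte 6: 00010101 XOR 01011101 = 01001000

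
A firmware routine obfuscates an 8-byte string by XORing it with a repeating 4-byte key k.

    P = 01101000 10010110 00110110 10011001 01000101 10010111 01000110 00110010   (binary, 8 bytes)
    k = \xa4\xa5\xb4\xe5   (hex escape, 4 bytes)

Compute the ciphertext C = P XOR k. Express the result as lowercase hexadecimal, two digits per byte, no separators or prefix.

The 4-byte key repeats, so the effective keystream is a4 a5 b4 e5 a4 a5 b4 e5.
byte 0: 68 xor a4 = cc
byte 1: 96 xor a5 = 33
byte 2: 36 xor b4 = 82
byte 3: 99 xor e5 = 7c
byte 4: 45 xor a4 = e1
byte 5: 97 xor a5 = 32
byte 6: 46 xor b4 = f2
byte 7: 32 xor e5 = d7

cc33827ce132f2d7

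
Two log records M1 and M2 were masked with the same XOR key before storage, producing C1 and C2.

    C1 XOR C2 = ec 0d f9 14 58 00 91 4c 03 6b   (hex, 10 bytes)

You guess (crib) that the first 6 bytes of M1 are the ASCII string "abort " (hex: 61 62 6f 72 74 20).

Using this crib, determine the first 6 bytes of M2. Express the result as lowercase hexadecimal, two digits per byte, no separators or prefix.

Since C1 ⊕ C2 = M1 ⊕ M2, XORing with the guessed M1 bytes yields the corresponding M2 bytes: M2 = (C1 ⊕ C2) ⊕ M1.
11101100 ^ 01100001 = 10001101
00001101 ^ 01100010 = 01101111
11111001 ^ 01101111 = 10010110
00010100 ^ 01110010 = 01100110
01011000 ^ 01110100 = 00101100
00000000 ^ 00100000 = 00100000

8d6f96662c20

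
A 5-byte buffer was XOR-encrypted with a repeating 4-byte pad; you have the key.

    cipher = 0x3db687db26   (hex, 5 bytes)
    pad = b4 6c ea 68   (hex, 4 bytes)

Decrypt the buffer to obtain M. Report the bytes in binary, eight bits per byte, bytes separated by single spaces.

10001001 11011010 01101101 10110011 10010010

The 4-byte key repeats, so the effective keystream is b4 6c ea 68 b4.
byte 0: 00111101 xor 10110100 = 10001001
byte 1: 10110110 xor 01101100 = 11011010
byte 2: 10000111 xor 11101010 = 01101101
byte 3: 11011011 xor 01101000 = 10110011
byte 4: 00100110 xor 10110100 = 10010010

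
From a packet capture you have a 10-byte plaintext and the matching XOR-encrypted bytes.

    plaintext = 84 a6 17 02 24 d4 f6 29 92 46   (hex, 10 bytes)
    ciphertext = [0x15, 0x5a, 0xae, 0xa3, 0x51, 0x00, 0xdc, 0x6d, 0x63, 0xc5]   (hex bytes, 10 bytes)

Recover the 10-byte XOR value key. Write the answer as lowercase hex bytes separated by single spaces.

Since ciphertext = plaintext ⊕ key, XORing both sides with plaintext gives key = plaintext ⊕ ciphertext.
byte 0: 132 XOR  21 = 145
byte 1: 166 XOR  90 = 252
byte 2:  23 XOR 174 = 185
byte 3:   2 XOR 163 = 161
byte 4:  36 XOR  81 = 117
byte 5: 212 XOR   0 = 212
byte 6: 246 XOR 220 =  42
byte 7:  41 XOR 109 =  68
byte 8: 146 XOR  99 = 241
byte 9:  70 XOR 197 = 131

91 fc b9 a1 75 d4 2a 44 f1 83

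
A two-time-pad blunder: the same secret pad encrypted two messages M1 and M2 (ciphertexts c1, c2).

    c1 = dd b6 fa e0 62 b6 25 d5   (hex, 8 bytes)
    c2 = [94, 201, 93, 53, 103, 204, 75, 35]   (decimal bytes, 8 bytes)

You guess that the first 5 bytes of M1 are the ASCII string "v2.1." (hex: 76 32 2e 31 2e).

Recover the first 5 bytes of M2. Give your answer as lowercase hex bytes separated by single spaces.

f5 4d 89 e4 2b

First, c1 ⊕ c2 = (M1 ⊕ K) ⊕ (M2 ⊕ K) = M1 ⊕ M2, so the key drops out. Then M2 = (M1 ⊕ M2) ⊕ M1 over the first 5 bytes.
byte 0: (dd xor 5e) xor 76 = 83 xor 76 = f5
byte 1: (b6 xor c9) xor 32 = 7f xor 32 = 4d
byte 2: (fa xor 5d) xor 2e = a7 xor 2e = 89
byte 3: (e0 xor 35) xor 31 = d5 xor 31 = e4
byte 4: (62 xor 67) xor 2e = 05 xor 2e = 2b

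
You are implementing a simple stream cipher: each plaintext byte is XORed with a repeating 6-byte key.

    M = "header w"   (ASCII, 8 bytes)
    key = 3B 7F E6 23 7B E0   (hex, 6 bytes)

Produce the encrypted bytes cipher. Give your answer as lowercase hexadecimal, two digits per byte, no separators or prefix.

531a87471e921b08

The 6-byte key repeats, so the effective keystream is 3b 7f e6 23 7b e0 3b 7f.
byte 0: 68 ⊕ 3b = 53
byte 1: 65 ⊕ 7f = 1a
byte 2: 61 ⊕ e6 = 87
byte 3: 64 ⊕ 23 = 47
byte 4: 65 ⊕ 7b = 1e
byte 5: 72 ⊕ e0 = 92
byte 6: 20 ⊕ 3b = 1b
byte 7: 77 ⊕ 7f = 08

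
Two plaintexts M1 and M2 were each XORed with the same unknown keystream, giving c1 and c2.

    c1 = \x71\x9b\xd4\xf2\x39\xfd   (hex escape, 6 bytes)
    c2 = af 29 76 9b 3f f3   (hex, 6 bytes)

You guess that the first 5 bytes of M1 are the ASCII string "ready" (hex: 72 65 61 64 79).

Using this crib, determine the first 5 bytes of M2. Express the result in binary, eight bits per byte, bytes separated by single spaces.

First, c1 ⊕ c2 = (M1 ⊕ K) ⊕ (M2 ⊕ K) = M1 ⊕ M2, so the key drops out. Then M2 = (M1 ⊕ M2) ⊕ M1 over the first 5 bytes.
byte 0: (71 ⊕ af) ⊕ 72 = de ⊕ 72 = ac
byte 1: (9b ⊕ 29) ⊕ 65 = b2 ⊕ 65 = d7
byte 2: (d4 ⊕ 76) ⊕ 61 = a2 ⊕ 61 = c3
byte 3: (f2 ⊕ 9b) ⊕ 64 = 69 ⊕ 64 = 0d
byte 4: (39 ⊕ 3f) ⊕ 79 = 06 ⊕ 79 = 7f

10101100 11010111 11000011 00001101 01111111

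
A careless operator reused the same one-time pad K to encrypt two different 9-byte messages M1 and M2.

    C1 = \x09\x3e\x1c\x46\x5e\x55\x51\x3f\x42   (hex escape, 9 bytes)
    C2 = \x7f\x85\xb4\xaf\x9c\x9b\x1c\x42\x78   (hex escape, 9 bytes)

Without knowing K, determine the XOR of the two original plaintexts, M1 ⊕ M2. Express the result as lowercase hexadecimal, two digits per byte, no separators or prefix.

C1 ⊕ C2 = (M1 ⊕ K) ⊕ (M2 ⊕ K) = M1 ⊕ M2 — the shared key cancels under XOR.
09 xor 7f = 76
3e xor 85 = bb
1c xor b4 = a8
46 xor af = e9
5e xor 9c = c2
55 xor 9b = ce
51 xor 1c = 4d
3f xor 42 = 7d
42 xor 78 = 3a

76bba8e9c2ce4d7d3a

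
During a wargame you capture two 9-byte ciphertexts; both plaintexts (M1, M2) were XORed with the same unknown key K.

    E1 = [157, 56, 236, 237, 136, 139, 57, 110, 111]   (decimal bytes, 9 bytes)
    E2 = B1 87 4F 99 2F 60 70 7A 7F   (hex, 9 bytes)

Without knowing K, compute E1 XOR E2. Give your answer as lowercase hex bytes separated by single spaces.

E1 ⊕ E2 = (M1 ⊕ K) ⊕ (M2 ⊕ K) = M1 ⊕ M2 — the shared key cancels under XOR.
byte 0: 10011101 xor 10110001 = 00101100
byte 1: 00111000 xor 10000111 = 10111111
byte 2: 11101100 xor 01001111 = 10100011
byte 3: 11101101 xor 10011001 = 01110100
byte 4: 10001000 xor 00101111 = 10100111
byte 5: 10001011 xor 01100000 = 11101011
byte 6: 00111001 xor 01110000 = 01001001
byte 7: 01101110 xor 01111010 = 00010100
byte 8: 01101111 xor 01111111 = 00010000

2c bf a3 74 a7 eb 49 14 10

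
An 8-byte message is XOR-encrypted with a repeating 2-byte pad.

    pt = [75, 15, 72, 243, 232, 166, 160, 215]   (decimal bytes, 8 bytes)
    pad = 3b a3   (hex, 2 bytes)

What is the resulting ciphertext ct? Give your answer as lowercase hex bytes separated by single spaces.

70 ac 73 50 d3 05 9b 74

The 2-byte key repeats, so the effective keystream is 3b a3 3b a3 3b a3 3b a3.
byte 0:  75 ^  59 = 112
byte 1:  15 ^ 163 = 172
byte 2:  72 ^  59 = 115
byte 3: 243 ^ 163 =  80
byte 4: 232 ^  59 = 211
byte 5: 166 ^ 163 =   5
byte 6: 160 ^  59 = 155
byte 7: 215 ^ 163 = 116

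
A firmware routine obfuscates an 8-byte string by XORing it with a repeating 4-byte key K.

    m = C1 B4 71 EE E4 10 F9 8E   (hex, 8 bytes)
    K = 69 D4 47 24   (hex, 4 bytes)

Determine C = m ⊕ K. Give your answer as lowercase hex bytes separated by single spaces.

a8 60 36 ca 8d c4 be aa

The 4-byte key repeats, so the effective keystream is 69 d4 47 24 69 d4 47 24.
byte 0: 193 ⊕ 105 = 168
byte 1: 180 ⊕ 212 =  96
byte 2: 113 ⊕  71 =  54
byte 3: 238 ⊕  36 = 202
byte 4: 228 ⊕ 105 = 141
byte 5:  16 ⊕ 212 = 196
byte 6: 249 ⊕  71 = 190
byte 7: 142 ⊕  36 = 170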